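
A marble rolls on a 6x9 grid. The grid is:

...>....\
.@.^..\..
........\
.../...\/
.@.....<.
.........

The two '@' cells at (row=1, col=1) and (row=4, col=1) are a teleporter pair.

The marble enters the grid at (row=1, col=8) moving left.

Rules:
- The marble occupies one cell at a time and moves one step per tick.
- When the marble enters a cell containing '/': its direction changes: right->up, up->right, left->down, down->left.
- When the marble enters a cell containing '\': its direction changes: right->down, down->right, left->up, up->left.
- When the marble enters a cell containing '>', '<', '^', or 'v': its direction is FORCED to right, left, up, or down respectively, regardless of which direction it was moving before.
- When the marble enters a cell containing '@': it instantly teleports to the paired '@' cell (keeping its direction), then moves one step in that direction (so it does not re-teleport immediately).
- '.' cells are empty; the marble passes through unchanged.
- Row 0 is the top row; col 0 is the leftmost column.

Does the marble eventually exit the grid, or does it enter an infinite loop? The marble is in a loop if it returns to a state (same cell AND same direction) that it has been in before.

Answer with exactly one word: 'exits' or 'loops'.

Step 1: enter (1,8), '.' pass, move left to (1,7)
Step 2: enter (1,7), '.' pass, move left to (1,6)
Step 3: enter (1,6), '\' deflects left->up, move up to (0,6)
Step 4: enter (0,6), '.' pass, move up to (-1,6)
Step 5: at (-1,6) — EXIT via top edge, pos 6

Answer: exits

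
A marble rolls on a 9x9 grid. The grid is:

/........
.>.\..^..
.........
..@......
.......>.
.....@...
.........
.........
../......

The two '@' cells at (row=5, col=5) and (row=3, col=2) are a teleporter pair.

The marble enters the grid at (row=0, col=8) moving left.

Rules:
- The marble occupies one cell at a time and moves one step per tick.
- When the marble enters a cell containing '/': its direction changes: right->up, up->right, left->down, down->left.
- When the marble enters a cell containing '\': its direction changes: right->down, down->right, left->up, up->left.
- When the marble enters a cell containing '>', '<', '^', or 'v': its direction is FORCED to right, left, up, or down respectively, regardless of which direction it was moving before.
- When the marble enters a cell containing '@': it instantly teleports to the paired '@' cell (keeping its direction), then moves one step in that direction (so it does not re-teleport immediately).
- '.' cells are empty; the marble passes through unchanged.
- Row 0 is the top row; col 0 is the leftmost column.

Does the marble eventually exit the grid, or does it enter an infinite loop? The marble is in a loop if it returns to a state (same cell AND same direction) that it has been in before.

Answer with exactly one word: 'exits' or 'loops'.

Step 1: enter (0,8), '.' pass, move left to (0,7)
Step 2: enter (0,7), '.' pass, move left to (0,6)
Step 3: enter (0,6), '.' pass, move left to (0,5)
Step 4: enter (0,5), '.' pass, move left to (0,4)
Step 5: enter (0,4), '.' pass, move left to (0,3)
Step 6: enter (0,3), '.' pass, move left to (0,2)
Step 7: enter (0,2), '.' pass, move left to (0,1)
Step 8: enter (0,1), '.' pass, move left to (0,0)
Step 9: enter (0,0), '/' deflects left->down, move down to (1,0)
Step 10: enter (1,0), '.' pass, move down to (2,0)
Step 11: enter (2,0), '.' pass, move down to (3,0)
Step 12: enter (3,0), '.' pass, move down to (4,0)
Step 13: enter (4,0), '.' pass, move down to (5,0)
Step 14: enter (5,0), '.' pass, move down to (6,0)
Step 15: enter (6,0), '.' pass, move down to (7,0)
Step 16: enter (7,0), '.' pass, move down to (8,0)
Step 17: enter (8,0), '.' pass, move down to (9,0)
Step 18: at (9,0) — EXIT via bottom edge, pos 0

Answer: exits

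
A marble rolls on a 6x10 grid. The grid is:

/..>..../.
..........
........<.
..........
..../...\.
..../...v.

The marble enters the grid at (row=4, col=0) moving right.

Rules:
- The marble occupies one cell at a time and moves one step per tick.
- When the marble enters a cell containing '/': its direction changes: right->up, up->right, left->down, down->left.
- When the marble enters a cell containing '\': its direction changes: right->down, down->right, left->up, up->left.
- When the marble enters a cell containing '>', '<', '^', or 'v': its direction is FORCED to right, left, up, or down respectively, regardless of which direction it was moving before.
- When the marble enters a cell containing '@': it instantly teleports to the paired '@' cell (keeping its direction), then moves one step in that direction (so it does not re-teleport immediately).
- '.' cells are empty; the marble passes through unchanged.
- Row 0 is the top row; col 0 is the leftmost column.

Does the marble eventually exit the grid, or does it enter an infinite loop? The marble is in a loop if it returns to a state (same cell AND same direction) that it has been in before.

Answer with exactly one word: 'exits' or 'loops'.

Step 1: enter (4,0), '.' pass, move right to (4,1)
Step 2: enter (4,1), '.' pass, move right to (4,2)
Step 3: enter (4,2), '.' pass, move right to (4,3)
Step 4: enter (4,3), '.' pass, move right to (4,4)
Step 5: enter (4,4), '/' deflects right->up, move up to (3,4)
Step 6: enter (3,4), '.' pass, move up to (2,4)
Step 7: enter (2,4), '.' pass, move up to (1,4)
Step 8: enter (1,4), '.' pass, move up to (0,4)
Step 9: enter (0,4), '.' pass, move up to (-1,4)
Step 10: at (-1,4) — EXIT via top edge, pos 4

Answer: exits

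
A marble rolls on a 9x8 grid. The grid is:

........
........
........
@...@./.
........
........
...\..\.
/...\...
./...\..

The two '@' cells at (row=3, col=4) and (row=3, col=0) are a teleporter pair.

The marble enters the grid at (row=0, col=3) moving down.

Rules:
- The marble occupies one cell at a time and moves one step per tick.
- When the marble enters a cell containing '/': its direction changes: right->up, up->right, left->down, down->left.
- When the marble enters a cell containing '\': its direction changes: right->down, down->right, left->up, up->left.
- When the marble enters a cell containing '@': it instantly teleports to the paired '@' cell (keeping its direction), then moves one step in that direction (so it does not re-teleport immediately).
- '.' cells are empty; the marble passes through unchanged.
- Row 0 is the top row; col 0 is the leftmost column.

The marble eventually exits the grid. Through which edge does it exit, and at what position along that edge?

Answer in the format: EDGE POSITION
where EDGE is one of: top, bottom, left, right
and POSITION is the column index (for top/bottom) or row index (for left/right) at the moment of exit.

Step 1: enter (0,3), '.' pass, move down to (1,3)
Step 2: enter (1,3), '.' pass, move down to (2,3)
Step 3: enter (2,3), '.' pass, move down to (3,3)
Step 4: enter (3,3), '.' pass, move down to (4,3)
Step 5: enter (4,3), '.' pass, move down to (5,3)
Step 6: enter (5,3), '.' pass, move down to (6,3)
Step 7: enter (6,3), '\' deflects down->right, move right to (6,4)
Step 8: enter (6,4), '.' pass, move right to (6,5)
Step 9: enter (6,5), '.' pass, move right to (6,6)
Step 10: enter (6,6), '\' deflects right->down, move down to (7,6)
Step 11: enter (7,6), '.' pass, move down to (8,6)
Step 12: enter (8,6), '.' pass, move down to (9,6)
Step 13: at (9,6) — EXIT via bottom edge, pos 6

Answer: bottom 6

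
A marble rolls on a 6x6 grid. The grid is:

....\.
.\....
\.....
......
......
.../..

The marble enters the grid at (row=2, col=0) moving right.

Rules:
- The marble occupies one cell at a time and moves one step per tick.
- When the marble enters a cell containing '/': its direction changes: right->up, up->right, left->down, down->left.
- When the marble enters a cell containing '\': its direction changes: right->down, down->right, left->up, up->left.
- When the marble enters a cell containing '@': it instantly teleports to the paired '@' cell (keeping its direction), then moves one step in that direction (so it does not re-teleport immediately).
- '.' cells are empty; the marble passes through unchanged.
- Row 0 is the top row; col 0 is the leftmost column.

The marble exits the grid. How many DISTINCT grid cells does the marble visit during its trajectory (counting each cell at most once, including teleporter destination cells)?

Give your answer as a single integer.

Step 1: enter (2,0), '\' deflects right->down, move down to (3,0)
Step 2: enter (3,0), '.' pass, move down to (4,0)
Step 3: enter (4,0), '.' pass, move down to (5,0)
Step 4: enter (5,0), '.' pass, move down to (6,0)
Step 5: at (6,0) — EXIT via bottom edge, pos 0
Distinct cells visited: 4 (path length 4)

Answer: 4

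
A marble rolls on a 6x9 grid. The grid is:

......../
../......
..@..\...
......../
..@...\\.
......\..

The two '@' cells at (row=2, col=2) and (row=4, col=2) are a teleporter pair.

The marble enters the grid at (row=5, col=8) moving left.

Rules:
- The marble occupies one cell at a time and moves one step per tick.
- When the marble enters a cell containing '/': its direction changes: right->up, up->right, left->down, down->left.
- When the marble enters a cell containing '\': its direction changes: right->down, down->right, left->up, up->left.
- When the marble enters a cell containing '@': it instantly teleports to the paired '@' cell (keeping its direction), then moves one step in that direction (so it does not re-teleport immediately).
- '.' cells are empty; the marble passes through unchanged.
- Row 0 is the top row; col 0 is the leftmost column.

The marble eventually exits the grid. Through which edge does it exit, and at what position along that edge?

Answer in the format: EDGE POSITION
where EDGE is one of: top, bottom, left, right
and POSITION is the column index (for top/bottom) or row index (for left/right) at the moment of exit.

Answer: left 2

Derivation:
Step 1: enter (5,8), '.' pass, move left to (5,7)
Step 2: enter (5,7), '.' pass, move left to (5,6)
Step 3: enter (5,6), '\' deflects left->up, move up to (4,6)
Step 4: enter (4,6), '\' deflects up->left, move left to (4,5)
Step 5: enter (4,5), '.' pass, move left to (4,4)
Step 6: enter (4,4), '.' pass, move left to (4,3)
Step 7: enter (4,3), '.' pass, move left to (4,2)
Step 8: enter (4,2), '@' teleport (4,2)->(2,2), also enter (2,2), move left to (2,1)
Step 9: enter (2,1), '.' pass, move left to (2,0)
Step 10: enter (2,0), '.' pass, move left to (2,-1)
Step 11: at (2,-1) — EXIT via left edge, pos 2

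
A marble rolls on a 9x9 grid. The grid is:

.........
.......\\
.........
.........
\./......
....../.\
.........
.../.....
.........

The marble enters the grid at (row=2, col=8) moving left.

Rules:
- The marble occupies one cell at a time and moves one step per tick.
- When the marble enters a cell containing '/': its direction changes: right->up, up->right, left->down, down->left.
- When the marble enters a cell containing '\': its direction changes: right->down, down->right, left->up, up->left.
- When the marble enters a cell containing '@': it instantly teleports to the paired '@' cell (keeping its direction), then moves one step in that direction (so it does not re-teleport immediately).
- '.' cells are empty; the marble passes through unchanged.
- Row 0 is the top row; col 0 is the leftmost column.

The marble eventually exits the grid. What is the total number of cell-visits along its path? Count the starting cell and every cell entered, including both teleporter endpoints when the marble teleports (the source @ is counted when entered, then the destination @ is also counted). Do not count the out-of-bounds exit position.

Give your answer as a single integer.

Step 1: enter (2,8), '.' pass, move left to (2,7)
Step 2: enter (2,7), '.' pass, move left to (2,6)
Step 3: enter (2,6), '.' pass, move left to (2,5)
Step 4: enter (2,5), '.' pass, move left to (2,4)
Step 5: enter (2,4), '.' pass, move left to (2,3)
Step 6: enter (2,3), '.' pass, move left to (2,2)
Step 7: enter (2,2), '.' pass, move left to (2,1)
Step 8: enter (2,1), '.' pass, move left to (2,0)
Step 9: enter (2,0), '.' pass, move left to (2,-1)
Step 10: at (2,-1) — EXIT via left edge, pos 2
Path length (cell visits): 9

Answer: 9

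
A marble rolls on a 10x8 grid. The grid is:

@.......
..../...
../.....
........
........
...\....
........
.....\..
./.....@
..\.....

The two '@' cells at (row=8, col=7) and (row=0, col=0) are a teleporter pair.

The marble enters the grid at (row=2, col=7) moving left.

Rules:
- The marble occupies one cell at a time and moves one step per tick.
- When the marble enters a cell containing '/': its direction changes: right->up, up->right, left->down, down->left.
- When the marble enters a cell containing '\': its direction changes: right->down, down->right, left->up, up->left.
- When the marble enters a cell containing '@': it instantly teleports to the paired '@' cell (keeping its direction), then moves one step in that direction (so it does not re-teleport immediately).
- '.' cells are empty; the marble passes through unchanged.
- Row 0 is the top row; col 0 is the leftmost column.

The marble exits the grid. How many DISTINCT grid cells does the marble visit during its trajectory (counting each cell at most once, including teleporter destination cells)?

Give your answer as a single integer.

Step 1: enter (2,7), '.' pass, move left to (2,6)
Step 2: enter (2,6), '.' pass, move left to (2,5)
Step 3: enter (2,5), '.' pass, move left to (2,4)
Step 4: enter (2,4), '.' pass, move left to (2,3)
Step 5: enter (2,3), '.' pass, move left to (2,2)
Step 6: enter (2,2), '/' deflects left->down, move down to (3,2)
Step 7: enter (3,2), '.' pass, move down to (4,2)
Step 8: enter (4,2), '.' pass, move down to (5,2)
Step 9: enter (5,2), '.' pass, move down to (6,2)
Step 10: enter (6,2), '.' pass, move down to (7,2)
Step 11: enter (7,2), '.' pass, move down to (8,2)
Step 12: enter (8,2), '.' pass, move down to (9,2)
Step 13: enter (9,2), '\' deflects down->right, move right to (9,3)
Step 14: enter (9,3), '.' pass, move right to (9,4)
Step 15: enter (9,4), '.' pass, move right to (9,5)
Step 16: enter (9,5), '.' pass, move right to (9,6)
Step 17: enter (9,6), '.' pass, move right to (9,7)
Step 18: enter (9,7), '.' pass, move right to (9,8)
Step 19: at (9,8) — EXIT via right edge, pos 9
Distinct cells visited: 18 (path length 18)

Answer: 18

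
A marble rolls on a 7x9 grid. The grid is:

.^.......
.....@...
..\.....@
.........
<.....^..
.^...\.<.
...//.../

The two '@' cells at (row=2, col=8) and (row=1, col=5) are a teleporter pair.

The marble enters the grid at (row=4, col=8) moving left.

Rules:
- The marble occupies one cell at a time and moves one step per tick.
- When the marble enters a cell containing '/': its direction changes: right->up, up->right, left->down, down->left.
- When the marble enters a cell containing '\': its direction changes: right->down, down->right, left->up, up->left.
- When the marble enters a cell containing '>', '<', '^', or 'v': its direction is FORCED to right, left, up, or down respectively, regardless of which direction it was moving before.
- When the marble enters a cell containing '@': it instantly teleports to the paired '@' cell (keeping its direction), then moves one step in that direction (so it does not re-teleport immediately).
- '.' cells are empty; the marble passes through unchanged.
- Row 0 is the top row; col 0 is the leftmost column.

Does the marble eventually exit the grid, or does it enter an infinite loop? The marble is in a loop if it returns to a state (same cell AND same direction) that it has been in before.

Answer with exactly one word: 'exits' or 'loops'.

Step 1: enter (4,8), '.' pass, move left to (4,7)
Step 2: enter (4,7), '.' pass, move left to (4,6)
Step 3: enter (4,6), '^' forces left->up, move up to (3,6)
Step 4: enter (3,6), '.' pass, move up to (2,6)
Step 5: enter (2,6), '.' pass, move up to (1,6)
Step 6: enter (1,6), '.' pass, move up to (0,6)
Step 7: enter (0,6), '.' pass, move up to (-1,6)
Step 8: at (-1,6) — EXIT via top edge, pos 6

Answer: exits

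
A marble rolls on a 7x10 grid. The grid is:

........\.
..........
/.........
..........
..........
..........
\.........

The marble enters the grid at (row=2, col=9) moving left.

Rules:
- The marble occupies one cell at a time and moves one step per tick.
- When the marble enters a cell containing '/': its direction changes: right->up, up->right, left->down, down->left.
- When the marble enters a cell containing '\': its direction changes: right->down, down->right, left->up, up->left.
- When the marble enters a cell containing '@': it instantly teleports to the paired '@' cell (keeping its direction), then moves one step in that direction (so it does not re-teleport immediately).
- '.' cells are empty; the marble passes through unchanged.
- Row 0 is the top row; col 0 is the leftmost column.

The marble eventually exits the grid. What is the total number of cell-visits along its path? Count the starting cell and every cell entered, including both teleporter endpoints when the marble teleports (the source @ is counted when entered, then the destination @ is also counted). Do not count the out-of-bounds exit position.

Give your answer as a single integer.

Step 1: enter (2,9), '.' pass, move left to (2,8)
Step 2: enter (2,8), '.' pass, move left to (2,7)
Step 3: enter (2,7), '.' pass, move left to (2,6)
Step 4: enter (2,6), '.' pass, move left to (2,5)
Step 5: enter (2,5), '.' pass, move left to (2,4)
Step 6: enter (2,4), '.' pass, move left to (2,3)
Step 7: enter (2,3), '.' pass, move left to (2,2)
Step 8: enter (2,2), '.' pass, move left to (2,1)
Step 9: enter (2,1), '.' pass, move left to (2,0)
Step 10: enter (2,0), '/' deflects left->down, move down to (3,0)
Step 11: enter (3,0), '.' pass, move down to (4,0)
Step 12: enter (4,0), '.' pass, move down to (5,0)
Step 13: enter (5,0), '.' pass, move down to (6,0)
Step 14: enter (6,0), '\' deflects down->right, move right to (6,1)
Step 15: enter (6,1), '.' pass, move right to (6,2)
Step 16: enter (6,2), '.' pass, move right to (6,3)
Step 17: enter (6,3), '.' pass, move right to (6,4)
Step 18: enter (6,4), '.' pass, move right to (6,5)
Step 19: enter (6,5), '.' pass, move right to (6,6)
Step 20: enter (6,6), '.' pass, move right to (6,7)
Step 21: enter (6,7), '.' pass, move right to (6,8)
Step 22: enter (6,8), '.' pass, move right to (6,9)
Step 23: enter (6,9), '.' pass, move right to (6,10)
Step 24: at (6,10) — EXIT via right edge, pos 6
Path length (cell visits): 23

Answer: 23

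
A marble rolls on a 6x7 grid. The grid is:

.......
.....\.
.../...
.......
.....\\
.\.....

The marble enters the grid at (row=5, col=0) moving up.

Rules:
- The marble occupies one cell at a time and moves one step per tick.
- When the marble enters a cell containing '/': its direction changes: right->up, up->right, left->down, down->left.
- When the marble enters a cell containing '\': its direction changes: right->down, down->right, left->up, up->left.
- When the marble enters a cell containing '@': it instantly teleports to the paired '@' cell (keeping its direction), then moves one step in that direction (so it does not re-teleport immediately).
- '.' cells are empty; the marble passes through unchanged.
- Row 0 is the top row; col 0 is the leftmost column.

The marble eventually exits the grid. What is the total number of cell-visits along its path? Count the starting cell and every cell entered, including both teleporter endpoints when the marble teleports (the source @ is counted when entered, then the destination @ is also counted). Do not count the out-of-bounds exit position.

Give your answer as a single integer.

Answer: 6

Derivation:
Step 1: enter (5,0), '.' pass, move up to (4,0)
Step 2: enter (4,0), '.' pass, move up to (3,0)
Step 3: enter (3,0), '.' pass, move up to (2,0)
Step 4: enter (2,0), '.' pass, move up to (1,0)
Step 5: enter (1,0), '.' pass, move up to (0,0)
Step 6: enter (0,0), '.' pass, move up to (-1,0)
Step 7: at (-1,0) — EXIT via top edge, pos 0
Path length (cell visits): 6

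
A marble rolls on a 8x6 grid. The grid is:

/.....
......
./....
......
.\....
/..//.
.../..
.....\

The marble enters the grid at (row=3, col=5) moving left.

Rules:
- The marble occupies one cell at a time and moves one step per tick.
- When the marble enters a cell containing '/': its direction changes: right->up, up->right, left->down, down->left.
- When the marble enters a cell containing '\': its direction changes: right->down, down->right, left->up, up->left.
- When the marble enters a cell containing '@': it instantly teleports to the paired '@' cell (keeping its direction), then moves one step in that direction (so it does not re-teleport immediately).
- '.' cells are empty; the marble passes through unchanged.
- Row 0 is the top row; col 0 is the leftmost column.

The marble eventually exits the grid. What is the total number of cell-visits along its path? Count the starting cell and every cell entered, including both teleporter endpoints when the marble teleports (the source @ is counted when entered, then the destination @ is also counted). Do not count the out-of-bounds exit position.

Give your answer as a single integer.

Answer: 6

Derivation:
Step 1: enter (3,5), '.' pass, move left to (3,4)
Step 2: enter (3,4), '.' pass, move left to (3,3)
Step 3: enter (3,3), '.' pass, move left to (3,2)
Step 4: enter (3,2), '.' pass, move left to (3,1)
Step 5: enter (3,1), '.' pass, move left to (3,0)
Step 6: enter (3,0), '.' pass, move left to (3,-1)
Step 7: at (3,-1) — EXIT via left edge, pos 3
Path length (cell visits): 6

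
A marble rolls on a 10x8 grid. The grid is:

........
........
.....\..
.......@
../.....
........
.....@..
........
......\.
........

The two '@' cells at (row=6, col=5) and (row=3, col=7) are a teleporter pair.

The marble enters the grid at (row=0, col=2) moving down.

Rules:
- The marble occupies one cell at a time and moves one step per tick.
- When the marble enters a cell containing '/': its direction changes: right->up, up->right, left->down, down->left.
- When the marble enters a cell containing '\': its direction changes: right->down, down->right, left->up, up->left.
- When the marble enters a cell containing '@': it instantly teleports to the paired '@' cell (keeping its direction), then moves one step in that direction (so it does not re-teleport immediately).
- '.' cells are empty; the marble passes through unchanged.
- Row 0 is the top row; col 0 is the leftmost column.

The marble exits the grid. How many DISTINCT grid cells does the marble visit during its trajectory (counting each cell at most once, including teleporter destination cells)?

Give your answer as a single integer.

Answer: 7

Derivation:
Step 1: enter (0,2), '.' pass, move down to (1,2)
Step 2: enter (1,2), '.' pass, move down to (2,2)
Step 3: enter (2,2), '.' pass, move down to (3,2)
Step 4: enter (3,2), '.' pass, move down to (4,2)
Step 5: enter (4,2), '/' deflects down->left, move left to (4,1)
Step 6: enter (4,1), '.' pass, move left to (4,0)
Step 7: enter (4,0), '.' pass, move left to (4,-1)
Step 8: at (4,-1) — EXIT via left edge, pos 4
Distinct cells visited: 7 (path length 7)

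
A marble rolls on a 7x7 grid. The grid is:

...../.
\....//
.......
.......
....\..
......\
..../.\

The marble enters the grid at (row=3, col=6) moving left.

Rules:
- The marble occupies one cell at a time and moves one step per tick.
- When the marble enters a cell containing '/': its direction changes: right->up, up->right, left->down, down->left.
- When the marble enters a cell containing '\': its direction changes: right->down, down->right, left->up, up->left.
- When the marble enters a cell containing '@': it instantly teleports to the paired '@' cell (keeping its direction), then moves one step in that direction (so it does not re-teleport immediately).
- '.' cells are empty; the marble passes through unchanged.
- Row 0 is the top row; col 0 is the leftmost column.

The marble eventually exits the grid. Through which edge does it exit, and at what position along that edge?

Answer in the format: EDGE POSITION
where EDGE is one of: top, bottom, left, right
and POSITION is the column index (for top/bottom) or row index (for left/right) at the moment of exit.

Answer: left 3

Derivation:
Step 1: enter (3,6), '.' pass, move left to (3,5)
Step 2: enter (3,5), '.' pass, move left to (3,4)
Step 3: enter (3,4), '.' pass, move left to (3,3)
Step 4: enter (3,3), '.' pass, move left to (3,2)
Step 5: enter (3,2), '.' pass, move left to (3,1)
Step 6: enter (3,1), '.' pass, move left to (3,0)
Step 7: enter (3,0), '.' pass, move left to (3,-1)
Step 8: at (3,-1) — EXIT via left edge, pos 3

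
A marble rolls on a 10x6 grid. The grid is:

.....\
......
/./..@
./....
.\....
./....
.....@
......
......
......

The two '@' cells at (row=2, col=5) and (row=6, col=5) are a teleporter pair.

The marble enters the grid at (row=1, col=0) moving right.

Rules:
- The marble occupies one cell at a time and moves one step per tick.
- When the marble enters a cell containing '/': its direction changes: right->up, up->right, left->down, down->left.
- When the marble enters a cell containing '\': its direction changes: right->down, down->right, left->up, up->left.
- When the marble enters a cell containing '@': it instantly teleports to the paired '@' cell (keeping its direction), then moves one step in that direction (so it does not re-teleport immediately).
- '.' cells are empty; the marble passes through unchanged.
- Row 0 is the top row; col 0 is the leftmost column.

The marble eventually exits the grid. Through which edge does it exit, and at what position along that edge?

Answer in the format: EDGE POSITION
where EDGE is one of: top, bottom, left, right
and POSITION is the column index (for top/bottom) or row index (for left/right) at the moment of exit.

Answer: right 1

Derivation:
Step 1: enter (1,0), '.' pass, move right to (1,1)
Step 2: enter (1,1), '.' pass, move right to (1,2)
Step 3: enter (1,2), '.' pass, move right to (1,3)
Step 4: enter (1,3), '.' pass, move right to (1,4)
Step 5: enter (1,4), '.' pass, move right to (1,5)
Step 6: enter (1,5), '.' pass, move right to (1,6)
Step 7: at (1,6) — EXIT via right edge, pos 1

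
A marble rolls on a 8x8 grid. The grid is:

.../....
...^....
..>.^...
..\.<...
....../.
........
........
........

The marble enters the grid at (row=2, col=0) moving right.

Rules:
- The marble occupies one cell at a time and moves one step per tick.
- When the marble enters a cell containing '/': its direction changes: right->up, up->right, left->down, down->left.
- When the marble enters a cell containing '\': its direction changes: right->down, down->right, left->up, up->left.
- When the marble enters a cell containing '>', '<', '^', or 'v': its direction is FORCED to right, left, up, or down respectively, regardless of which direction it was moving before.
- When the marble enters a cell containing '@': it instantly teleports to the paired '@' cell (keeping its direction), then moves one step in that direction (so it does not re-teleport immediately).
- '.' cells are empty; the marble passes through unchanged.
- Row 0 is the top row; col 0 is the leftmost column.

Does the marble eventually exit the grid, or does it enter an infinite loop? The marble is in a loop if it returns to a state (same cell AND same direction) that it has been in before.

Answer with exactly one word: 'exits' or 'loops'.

Step 1: enter (2,0), '.' pass, move right to (2,1)
Step 2: enter (2,1), '.' pass, move right to (2,2)
Step 3: enter (2,2), '>' forces right->right, move right to (2,3)
Step 4: enter (2,3), '.' pass, move right to (2,4)
Step 5: enter (2,4), '^' forces right->up, move up to (1,4)
Step 6: enter (1,4), '.' pass, move up to (0,4)
Step 7: enter (0,4), '.' pass, move up to (-1,4)
Step 8: at (-1,4) — EXIT via top edge, pos 4

Answer: exits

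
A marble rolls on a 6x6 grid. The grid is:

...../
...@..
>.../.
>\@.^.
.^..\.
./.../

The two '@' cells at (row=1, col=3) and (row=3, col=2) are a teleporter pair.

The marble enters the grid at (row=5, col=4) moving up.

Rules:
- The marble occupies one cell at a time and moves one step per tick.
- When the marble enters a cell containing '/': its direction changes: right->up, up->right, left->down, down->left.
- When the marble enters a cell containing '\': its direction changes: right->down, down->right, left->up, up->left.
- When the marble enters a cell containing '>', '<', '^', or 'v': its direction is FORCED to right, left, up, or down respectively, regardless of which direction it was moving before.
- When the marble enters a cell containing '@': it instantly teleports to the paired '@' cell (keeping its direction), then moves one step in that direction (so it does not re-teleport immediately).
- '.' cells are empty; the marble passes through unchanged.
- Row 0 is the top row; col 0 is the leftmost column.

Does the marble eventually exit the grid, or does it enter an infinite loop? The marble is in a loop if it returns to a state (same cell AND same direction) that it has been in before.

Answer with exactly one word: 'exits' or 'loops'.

Answer: loops

Derivation:
Step 1: enter (5,4), '.' pass, move up to (4,4)
Step 2: enter (4,4), '\' deflects up->left, move left to (4,3)
Step 3: enter (4,3), '.' pass, move left to (4,2)
Step 4: enter (4,2), '.' pass, move left to (4,1)
Step 5: enter (4,1), '^' forces left->up, move up to (3,1)
Step 6: enter (3,1), '\' deflects up->left, move left to (3,0)
Step 7: enter (3,0), '>' forces left->right, move right to (3,1)
Step 8: enter (3,1), '\' deflects right->down, move down to (4,1)
Step 9: enter (4,1), '^' forces down->up, move up to (3,1)
Step 10: at (3,1) dir=up — LOOP DETECTED (seen before)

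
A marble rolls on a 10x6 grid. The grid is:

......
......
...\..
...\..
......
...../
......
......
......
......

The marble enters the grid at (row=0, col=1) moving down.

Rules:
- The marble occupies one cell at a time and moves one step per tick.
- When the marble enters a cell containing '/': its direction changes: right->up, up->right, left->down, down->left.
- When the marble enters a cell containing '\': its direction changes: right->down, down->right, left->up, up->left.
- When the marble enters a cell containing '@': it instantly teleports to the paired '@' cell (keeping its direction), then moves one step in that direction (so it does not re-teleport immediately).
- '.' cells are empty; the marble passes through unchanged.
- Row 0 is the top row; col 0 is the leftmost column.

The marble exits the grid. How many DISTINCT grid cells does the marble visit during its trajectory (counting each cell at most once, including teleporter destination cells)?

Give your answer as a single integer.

Step 1: enter (0,1), '.' pass, move down to (1,1)
Step 2: enter (1,1), '.' pass, move down to (2,1)
Step 3: enter (2,1), '.' pass, move down to (3,1)
Step 4: enter (3,1), '.' pass, move down to (4,1)
Step 5: enter (4,1), '.' pass, move down to (5,1)
Step 6: enter (5,1), '.' pass, move down to (6,1)
Step 7: enter (6,1), '.' pass, move down to (7,1)
Step 8: enter (7,1), '.' pass, move down to (8,1)
Step 9: enter (8,1), '.' pass, move down to (9,1)
Step 10: enter (9,1), '.' pass, move down to (10,1)
Step 11: at (10,1) — EXIT via bottom edge, pos 1
Distinct cells visited: 10 (path length 10)

Answer: 10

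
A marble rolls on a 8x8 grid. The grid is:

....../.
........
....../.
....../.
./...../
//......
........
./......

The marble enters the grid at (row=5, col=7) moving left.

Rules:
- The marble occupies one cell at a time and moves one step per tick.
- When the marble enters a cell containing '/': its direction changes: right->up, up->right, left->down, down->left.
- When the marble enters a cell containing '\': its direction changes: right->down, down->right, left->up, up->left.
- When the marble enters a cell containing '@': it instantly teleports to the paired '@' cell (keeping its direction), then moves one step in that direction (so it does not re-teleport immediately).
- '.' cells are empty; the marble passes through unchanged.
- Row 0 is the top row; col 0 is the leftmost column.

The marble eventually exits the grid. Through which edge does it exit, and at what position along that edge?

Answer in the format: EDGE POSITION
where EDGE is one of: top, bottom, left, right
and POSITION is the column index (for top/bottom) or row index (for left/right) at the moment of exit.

Answer: left 7

Derivation:
Step 1: enter (5,7), '.' pass, move left to (5,6)
Step 2: enter (5,6), '.' pass, move left to (5,5)
Step 3: enter (5,5), '.' pass, move left to (5,4)
Step 4: enter (5,4), '.' pass, move left to (5,3)
Step 5: enter (5,3), '.' pass, move left to (5,2)
Step 6: enter (5,2), '.' pass, move left to (5,1)
Step 7: enter (5,1), '/' deflects left->down, move down to (6,1)
Step 8: enter (6,1), '.' pass, move down to (7,1)
Step 9: enter (7,1), '/' deflects down->left, move left to (7,0)
Step 10: enter (7,0), '.' pass, move left to (7,-1)
Step 11: at (7,-1) — EXIT via left edge, pos 7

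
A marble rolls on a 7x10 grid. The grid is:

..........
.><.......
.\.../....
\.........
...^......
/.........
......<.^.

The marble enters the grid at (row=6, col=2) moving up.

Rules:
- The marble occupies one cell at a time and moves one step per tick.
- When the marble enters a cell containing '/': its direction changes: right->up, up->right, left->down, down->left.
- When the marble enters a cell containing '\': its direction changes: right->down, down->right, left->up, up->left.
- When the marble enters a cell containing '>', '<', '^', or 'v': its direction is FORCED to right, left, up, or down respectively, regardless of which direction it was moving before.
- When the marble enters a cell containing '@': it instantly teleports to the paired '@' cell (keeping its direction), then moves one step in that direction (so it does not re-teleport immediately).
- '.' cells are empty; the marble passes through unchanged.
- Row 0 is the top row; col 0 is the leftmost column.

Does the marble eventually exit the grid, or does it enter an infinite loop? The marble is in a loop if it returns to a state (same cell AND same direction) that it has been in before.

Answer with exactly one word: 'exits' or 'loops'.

Answer: loops

Derivation:
Step 1: enter (6,2), '.' pass, move up to (5,2)
Step 2: enter (5,2), '.' pass, move up to (4,2)
Step 3: enter (4,2), '.' pass, move up to (3,2)
Step 4: enter (3,2), '.' pass, move up to (2,2)
Step 5: enter (2,2), '.' pass, move up to (1,2)
Step 6: enter (1,2), '<' forces up->left, move left to (1,1)
Step 7: enter (1,1), '>' forces left->right, move right to (1,2)
Step 8: enter (1,2), '<' forces right->left, move left to (1,1)
Step 9: at (1,1) dir=left — LOOP DETECTED (seen before)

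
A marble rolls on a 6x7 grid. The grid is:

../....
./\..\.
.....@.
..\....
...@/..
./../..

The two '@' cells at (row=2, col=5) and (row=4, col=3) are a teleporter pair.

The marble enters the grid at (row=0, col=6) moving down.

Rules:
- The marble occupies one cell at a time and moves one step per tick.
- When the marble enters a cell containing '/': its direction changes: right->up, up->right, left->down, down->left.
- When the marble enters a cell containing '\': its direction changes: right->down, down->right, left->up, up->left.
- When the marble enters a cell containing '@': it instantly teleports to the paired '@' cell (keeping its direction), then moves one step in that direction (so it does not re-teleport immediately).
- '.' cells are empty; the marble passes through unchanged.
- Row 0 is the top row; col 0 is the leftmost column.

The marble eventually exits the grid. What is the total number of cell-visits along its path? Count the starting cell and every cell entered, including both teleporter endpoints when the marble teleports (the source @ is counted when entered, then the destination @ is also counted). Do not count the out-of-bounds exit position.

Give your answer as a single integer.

Answer: 6

Derivation:
Step 1: enter (0,6), '.' pass, move down to (1,6)
Step 2: enter (1,6), '.' pass, move down to (2,6)
Step 3: enter (2,6), '.' pass, move down to (3,6)
Step 4: enter (3,6), '.' pass, move down to (4,6)
Step 5: enter (4,6), '.' pass, move down to (5,6)
Step 6: enter (5,6), '.' pass, move down to (6,6)
Step 7: at (6,6) — EXIT via bottom edge, pos 6
Path length (cell visits): 6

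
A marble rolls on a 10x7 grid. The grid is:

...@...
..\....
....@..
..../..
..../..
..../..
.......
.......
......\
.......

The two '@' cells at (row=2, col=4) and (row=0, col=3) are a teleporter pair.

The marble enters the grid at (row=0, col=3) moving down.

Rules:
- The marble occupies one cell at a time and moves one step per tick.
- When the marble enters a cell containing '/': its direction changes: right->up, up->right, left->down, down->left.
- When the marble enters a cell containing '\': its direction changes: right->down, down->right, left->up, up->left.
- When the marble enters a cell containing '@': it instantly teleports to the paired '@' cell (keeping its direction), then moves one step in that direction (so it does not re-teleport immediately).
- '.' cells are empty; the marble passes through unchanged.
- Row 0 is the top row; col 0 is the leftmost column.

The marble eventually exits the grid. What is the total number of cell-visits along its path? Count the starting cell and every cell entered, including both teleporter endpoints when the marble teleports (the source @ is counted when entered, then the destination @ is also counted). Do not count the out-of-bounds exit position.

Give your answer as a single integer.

Answer: 7

Derivation:
Step 1: enter (0,3), '@' teleport (0,3)->(2,4), also enter (2,4), move down to (3,4)
Step 2: enter (3,4), '/' deflects down->left, move left to (3,3)
Step 3: enter (3,3), '.' pass, move left to (3,2)
Step 4: enter (3,2), '.' pass, move left to (3,1)
Step 5: enter (3,1), '.' pass, move left to (3,0)
Step 6: enter (3,0), '.' pass, move left to (3,-1)
Step 7: at (3,-1) — EXIT via left edge, pos 3
Path length (cell visits): 7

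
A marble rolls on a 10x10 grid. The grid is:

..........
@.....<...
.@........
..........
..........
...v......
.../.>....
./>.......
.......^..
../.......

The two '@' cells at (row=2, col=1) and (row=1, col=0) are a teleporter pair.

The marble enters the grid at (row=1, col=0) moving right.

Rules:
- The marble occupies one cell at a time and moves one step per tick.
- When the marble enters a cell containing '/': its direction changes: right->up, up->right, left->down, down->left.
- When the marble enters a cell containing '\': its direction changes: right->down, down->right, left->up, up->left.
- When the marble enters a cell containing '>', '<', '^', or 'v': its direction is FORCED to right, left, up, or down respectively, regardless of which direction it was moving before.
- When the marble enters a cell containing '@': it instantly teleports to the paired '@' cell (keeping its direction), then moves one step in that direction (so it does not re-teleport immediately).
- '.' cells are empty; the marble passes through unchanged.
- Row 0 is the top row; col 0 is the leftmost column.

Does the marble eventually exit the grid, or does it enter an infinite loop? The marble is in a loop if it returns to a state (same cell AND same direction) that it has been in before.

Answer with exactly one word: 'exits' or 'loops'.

Step 1: enter (1,0), '@' teleport (1,0)->(2,1), also enter (2,1), move right to (2,2)
Step 2: enter (2,2), '.' pass, move right to (2,3)
Step 3: enter (2,3), '.' pass, move right to (2,4)
Step 4: enter (2,4), '.' pass, move right to (2,5)
Step 5: enter (2,5), '.' pass, move right to (2,6)
Step 6: enter (2,6), '.' pass, move right to (2,7)
Step 7: enter (2,7), '.' pass, move right to (2,8)
Step 8: enter (2,8), '.' pass, move right to (2,9)
Step 9: enter (2,9), '.' pass, move right to (2,10)
Step 10: at (2,10) — EXIT via right edge, pos 2

Answer: exits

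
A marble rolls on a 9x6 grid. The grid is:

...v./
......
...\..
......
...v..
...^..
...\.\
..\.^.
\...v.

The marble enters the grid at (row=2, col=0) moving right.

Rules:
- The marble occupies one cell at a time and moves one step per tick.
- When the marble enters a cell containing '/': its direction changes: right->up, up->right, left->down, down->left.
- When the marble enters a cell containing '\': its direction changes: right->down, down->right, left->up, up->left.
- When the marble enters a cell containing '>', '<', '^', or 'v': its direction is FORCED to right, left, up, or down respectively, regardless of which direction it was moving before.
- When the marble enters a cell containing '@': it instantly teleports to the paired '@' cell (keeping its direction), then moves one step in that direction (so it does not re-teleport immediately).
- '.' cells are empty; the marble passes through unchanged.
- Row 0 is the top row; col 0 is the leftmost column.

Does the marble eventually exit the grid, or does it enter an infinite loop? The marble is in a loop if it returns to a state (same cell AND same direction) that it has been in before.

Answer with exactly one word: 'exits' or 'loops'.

Answer: loops

Derivation:
Step 1: enter (2,0), '.' pass, move right to (2,1)
Step 2: enter (2,1), '.' pass, move right to (2,2)
Step 3: enter (2,2), '.' pass, move right to (2,3)
Step 4: enter (2,3), '\' deflects right->down, move down to (3,3)
Step 5: enter (3,3), '.' pass, move down to (4,3)
Step 6: enter (4,3), 'v' forces down->down, move down to (5,3)
Step 7: enter (5,3), '^' forces down->up, move up to (4,3)
Step 8: enter (4,3), 'v' forces up->down, move down to (5,3)
Step 9: at (5,3) dir=down — LOOP DETECTED (seen before)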